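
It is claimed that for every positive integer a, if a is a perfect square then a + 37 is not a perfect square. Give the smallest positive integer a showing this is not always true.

For a = 1, 4, 9, 16, …, 225, 256, 289 the conclusion holds.
a = 324: 324 = 18² and 324 + 37 = 361 = 19².
Thus a = 324 disproves the claim, and no smaller a works.

a = 324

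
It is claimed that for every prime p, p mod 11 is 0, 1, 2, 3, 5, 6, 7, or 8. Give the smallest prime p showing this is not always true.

p = 31

We need the least prime p for which the claim fails.
For p = 2, 3, 5, 7, 11, 13, 17, 19, 23, 29 the conclusion holds.
p = 31: 31 mod 11 = 9 — not in {0, 1, 2, 3, 5, 6, 7, 8}.
So p = 31 is the smallest counterexample.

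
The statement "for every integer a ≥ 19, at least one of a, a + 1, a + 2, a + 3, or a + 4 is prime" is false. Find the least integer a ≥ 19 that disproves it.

Check each integer a ≥ 19 in order until a, a + 1, a + 2, a + 3, a + 4 are all composite.
The first 5 eligible values, up to a = 23, all satisfy the conclusion.
a = 24: 24 = 2 × 12; 25 = 5 × 5; 26 = 2 × 13; 27 = 3 × 9; 28 = 2 × 14 — all composite.
So a = 24 is the smallest counterexample.

a = 24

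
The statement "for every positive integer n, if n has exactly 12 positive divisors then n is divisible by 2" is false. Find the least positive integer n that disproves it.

n = 315

A counterexample is any positive integer n such that n has exactly 12 positive divisors but n is not divisible by 2; we check each in order.
The first 24 eligible values, up to n = 308, all satisfy the conclusion.
n = 315: τ(315) = 12; 315 mod 2 = 1.
So n = 315 is the smallest counterexample.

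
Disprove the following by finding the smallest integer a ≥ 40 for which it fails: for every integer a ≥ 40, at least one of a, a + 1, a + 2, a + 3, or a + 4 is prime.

a = 48

We need the least integer a ≥ 40 for which a, a + 1, a + 2, a + 3, a + 4 are all composite.
The first 8 eligible values, up to a = 47, all satisfy the conclusion.
a = 48: 48 = 2 × 24; 49 = 7 × 7; 50 = 2 × 25; 51 = 3 × 17; 52 = 2 × 26 — all composite.
Thus a = 48 disproves the claim, and no smaller a works.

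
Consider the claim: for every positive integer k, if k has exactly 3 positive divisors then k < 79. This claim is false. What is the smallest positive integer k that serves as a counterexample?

k = 121

Check each positive integer k in order until k has exactly 3 positive divisors but the claim fails.
For k = 4, 9, 25, 49 the conclusion holds.
k = 121: τ(121) = 3; 121 ≥ 79.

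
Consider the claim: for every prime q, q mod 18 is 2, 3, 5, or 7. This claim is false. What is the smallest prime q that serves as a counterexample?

For q = 2, 3, 5, 7 the conclusion holds.
q = 11: 11 mod 18 = 11 — not in {2, 3, 5, 7}.

q = 11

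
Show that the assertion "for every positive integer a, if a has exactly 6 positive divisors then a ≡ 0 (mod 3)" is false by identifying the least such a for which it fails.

We need the least positive integer a for which a has exactly 6 positive divisors but the claim fails.
For a = 12, 18 the conclusion holds.
a = 20: τ(20) = 6; 20 ≡ 2 (mod 3).

a = 20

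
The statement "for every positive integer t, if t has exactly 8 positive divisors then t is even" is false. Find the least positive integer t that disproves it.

A counterexample is any positive integer t such that t has exactly 8 positive divisors but t is odd; we check each in order.
The first 12 eligible values, up to t = 104, all satisfy the conclusion.
t = 105: divisors of 105: 1, 3, 5, 7, 15, 21, 35, 105; 105 is odd.

t = 105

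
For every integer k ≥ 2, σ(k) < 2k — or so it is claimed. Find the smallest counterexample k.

Check each integer k ≥ 2 in order until the claim fails.
The first 4 eligible values, up to k = 5, all satisfy the conclusion.
k = 6: σ(6) = 12; 12 ≥ 12.

k = 6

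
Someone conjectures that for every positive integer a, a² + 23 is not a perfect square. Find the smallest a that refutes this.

Check each positive integer a in order until a² + 23 is a perfect square.
For a = 1, 2, 3, 4, 5, 6, 7, 8, 9, 10 the conclusion holds.
a = 11: 11² + 23 = 144 = 12², a perfect square.
Hence a = 11 is a counterexample.

a = 11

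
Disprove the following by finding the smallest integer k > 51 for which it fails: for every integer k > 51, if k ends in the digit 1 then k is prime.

k = 61: 61 ends in 1 and is prime.
k = 71: 71 ends in 1 and is prime.
k = 81: 81 ends in 1; 81 = 3 × 27, composite.
Hence k = 81 is a counterexample.

k = 81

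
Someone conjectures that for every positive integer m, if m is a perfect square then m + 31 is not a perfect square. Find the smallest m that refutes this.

m = 225

Check each positive integer m in order until m is a perfect square but m + 31 is a perfect square.
For m = 1, 4, 9, 16, …, 144, 169, 196 the conclusion holds.
m = 225: 225 = 15² and 225 + 31 = 256 = 16².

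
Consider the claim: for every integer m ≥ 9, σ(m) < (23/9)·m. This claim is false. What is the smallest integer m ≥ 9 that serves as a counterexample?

We need the least integer m ≥ 9 for which the claim fails.
The first 39 eligible values, up to m = 47, all satisfy the conclusion.
m = 48: σ(48) = 124; 124 ≥ 368/3.

m = 48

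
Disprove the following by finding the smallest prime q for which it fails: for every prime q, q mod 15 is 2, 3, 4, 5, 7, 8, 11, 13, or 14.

A counterexample is any prime q such that the claim fails; we check each in order.
For q = 2, 3, 5, 7, 11, 13, 17, 19, 23, 29 the conclusion holds.
q = 31: 31 mod 15 = 1 — not in {2, 3, 4, 5, 7, 8, 11, 13, 14}.
Hence q = 31 is a counterexample.

q = 31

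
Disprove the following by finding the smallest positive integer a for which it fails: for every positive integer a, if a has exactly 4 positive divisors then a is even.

The first 4 eligible values, up to a = 14, all satisfy the conclusion.
a = 15: divisors of 15: 1, 3, 5, 15; 15 is odd.
Thus a = 15 disproves the claim, and no smaller a works.

a = 15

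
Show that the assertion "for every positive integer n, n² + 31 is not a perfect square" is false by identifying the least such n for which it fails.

n = 15

Check each positive integer n in order until n² + 31 is a perfect square.
For n = 1, 2, 3, 4, …, 12, 13, 14 the conclusion holds.
n = 15: 15² + 31 = 256 = 16², a perfect square.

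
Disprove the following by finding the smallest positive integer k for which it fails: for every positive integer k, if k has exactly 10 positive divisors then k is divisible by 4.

k = 162

For k = 48, 80, 112 the conclusion holds.
k = 162: τ(162) = 10; 162 mod 4 = 2.
So k = 162 is the smallest counterexample.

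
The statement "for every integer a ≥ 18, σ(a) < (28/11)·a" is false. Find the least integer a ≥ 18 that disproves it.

Check each integer a ≥ 18 in order until the claim fails.
For a = 18, 19, 20, 21, …, 45, 46, 47 the conclusion holds.
a = 48: σ(48) = 124; 124 ≥ 1344/11.
Thus a = 48 disproves the claim, and no smaller a works.

a = 48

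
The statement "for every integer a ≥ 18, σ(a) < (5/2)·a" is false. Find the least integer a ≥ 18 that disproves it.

Check each integer a ≥ 18 in order until the claim fails.
The first 6 eligible values, up to a = 23, all satisfy the conclusion.
a = 24: σ(24) = 60; 60 ≥ 60.
So a = 24 is the smallest counterexample.

a = 24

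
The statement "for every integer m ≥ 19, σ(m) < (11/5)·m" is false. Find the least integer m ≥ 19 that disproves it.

m = 24

For m = 19, 20, 21, 22, 23 the conclusion holds.
m = 24: σ(24) = 60; 60 ≥ 264/5.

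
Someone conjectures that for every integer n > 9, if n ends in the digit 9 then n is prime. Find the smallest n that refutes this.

For n = 19, 29 the conclusion holds.
n = 39: 39 ends in 9; 39 = 3 × 13, composite.
So n = 39 is the smallest counterexample.

n = 39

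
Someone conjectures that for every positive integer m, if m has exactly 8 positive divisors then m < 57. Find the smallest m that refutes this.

m = 66

A counterexample is any positive integer m such that m has exactly 8 positive divisors but the claim fails; we check each in order.
m = 24: τ(24) = 8; 24 < 57.
m = 30: τ(30) = 8; 30 < 57.
m = 40: τ(40) = 8; 40 < 57.
m = 42: τ(42) = 8; 42 < 57.
m = 54: τ(54) = 8; 54 < 57.
m = 56: τ(56) = 8; 56 < 57.
m = 66: τ(66) = 8; 66 ≥ 57.
Thus m = 66 disproves the claim, and no smaller m works.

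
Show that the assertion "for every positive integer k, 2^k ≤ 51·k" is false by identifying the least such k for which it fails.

A counterexample is any positive integer k such that 2^k > 51·k; we check each in order.
k = 1: 2^k = 2 and 51·k = 51, so 2 ≤ 51.
k = 2: 2^k = 4 and 51·k = 102, so 4 ≤ 102.
k = 3: 2^k = 8 and 51·k = 153, so 8 ≤ 153.
k = 4: 2^k = 16 and 51·k = 204, so 16 ≤ 204.
k = 5: 2^k = 32 and 51·k = 255, so 32 ≤ 255.
k = 6: 2^k = 64 and 51·k = 306, so 64 ≤ 306.
k = 7: 2^k = 128 and 51·k = 357, so 128 ≤ 357.
k = 8: 2^k = 256 and 51·k = 408, so 256 ≤ 408.
k = 9: 2^k = 512 and 51·k = 459, so 512 > 459.
So k = 9 is the smallest counterexample.

k = 9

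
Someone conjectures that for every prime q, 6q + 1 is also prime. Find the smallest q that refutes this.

Check each prime q in order until 6q + 1 is not prime.
q = 2: 6q + 1 = 13, prime.
q = 3: 6q + 1 = 19, prime.
q = 5: 6q + 1 = 31, prime.
q = 7: 6q + 1 = 43, prime.
q = 11: 6q + 1 = 67, prime.
q = 13: 6q + 1 = 79, prime.
q = 17: 6q + 1 = 103, prime.
q = 19: 6q + 1 = 115 = 5 × 23, not prime.

q = 19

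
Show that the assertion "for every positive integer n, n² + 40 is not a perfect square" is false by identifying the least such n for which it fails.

n = 3

For n = 1, 2 the conclusion holds.
n = 3: 3² + 40 = 49 = 7², a perfect square.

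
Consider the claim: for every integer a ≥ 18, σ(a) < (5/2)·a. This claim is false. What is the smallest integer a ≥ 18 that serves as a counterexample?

a = 24

We need the least integer a ≥ 18 for which the claim fails.
a = 18: σ(18) = 39; 39 < 45.
a = 19: σ(19) = 20; 20 < 95/2.
a = 20: σ(20) = 42; 42 < 50.
a = 21: σ(21) = 32; 32 < 105/2.
a = 22: σ(22) = 36; 36 < 55.
a = 23: σ(23) = 24; 24 < 115/2.
a = 24: σ(24) = 60; 60 ≥ 60.
Hence a = 24 is a counterexample.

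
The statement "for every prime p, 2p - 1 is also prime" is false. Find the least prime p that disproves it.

p = 5

Check each prime p in order until 2p - 1 is not prime.
p = 2: 2p - 1 = 3, prime.
p = 3: 2p - 1 = 5, prime.
p = 5: 2p - 1 = 9 = 3 × 3, not prime.
Thus p = 5 disproves the claim, and no smaller p works.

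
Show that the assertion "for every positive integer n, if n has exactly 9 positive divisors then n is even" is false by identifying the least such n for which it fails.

n = 225

Check each positive integer n in order until n has exactly 9 positive divisors but n is odd.
n = 36: divisors of 36: 9 divisors; 36 is even.
n = 100: divisors of 100: 9 divisors; 100 is even.
n = 196: divisors of 196: 9 divisors; 196 is even.
n = 225: divisors of 225: 9 divisors; 225 is odd.
So n = 225 is the smallest counterexample.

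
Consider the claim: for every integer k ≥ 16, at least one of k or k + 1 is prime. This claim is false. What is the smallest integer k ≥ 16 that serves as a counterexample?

k = 20

For k = 16, 17, 18, 19 the conclusion holds.
k = 20: 20 = 2 × 10; 21 = 3 × 7 — both composite.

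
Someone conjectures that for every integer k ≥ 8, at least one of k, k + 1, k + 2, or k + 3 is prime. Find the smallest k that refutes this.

k = 24

The first 16 eligible values, up to k = 23, all satisfy the conclusion.
k = 24: 24 = 2 × 12; 25 = 5 × 5; 26 = 2 × 13; 27 = 3 × 9 — all composite.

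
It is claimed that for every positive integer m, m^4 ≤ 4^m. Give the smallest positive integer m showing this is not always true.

m = 3

For m = 1, 2 the conclusion holds.
m = 3: m^4 = 81 and 4^m = 64, so 81 > 64.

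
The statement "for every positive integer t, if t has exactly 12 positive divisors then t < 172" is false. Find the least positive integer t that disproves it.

t = 198

We need the least positive integer t for which t has exactly 12 positive divisors but the claim fails.
The first 12 eligible values, up to t = 160, all satisfy the conclusion.
t = 198: τ(198) = 12; 198 ≥ 172.
So t = 198 is the smallest counterexample.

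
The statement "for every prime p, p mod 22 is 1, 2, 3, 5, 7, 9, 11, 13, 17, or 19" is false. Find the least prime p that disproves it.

p = 37

A counterexample is any prime p such that the claim fails; we check each in order.
For p = 2, 3, 5, 7, …, 23, 29, 31 the conclusion holds.
p = 37: 37 mod 22 = 15 — not in {1, 2, 3, 5, 7, 9, 11, 13, 17, 19}.
Thus p = 37 disproves the claim, and no smaller p works.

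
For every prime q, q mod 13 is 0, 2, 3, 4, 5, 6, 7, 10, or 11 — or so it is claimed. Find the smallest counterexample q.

For q = 2, 3, 5, 7, …, 37, 41, 43 the conclusion holds.
q = 47: 47 mod 13 = 8 — not in {0, 2, 3, 4, 5, 6, 7, 10, 11}.
Hence q = 47 is a counterexample.

q = 47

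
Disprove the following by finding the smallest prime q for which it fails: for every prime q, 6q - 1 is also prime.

q = 11

A counterexample is any prime q such that 6q - 1 is not prime; we check each in order.
q = 2: 6q - 1 = 11, prime.
q = 3: 6q - 1 = 17, prime.
q = 5: 6q - 1 = 29, prime.
q = 7: 6q - 1 = 41, prime.
q = 11: 6q - 1 = 65 = 5 × 13, not prime.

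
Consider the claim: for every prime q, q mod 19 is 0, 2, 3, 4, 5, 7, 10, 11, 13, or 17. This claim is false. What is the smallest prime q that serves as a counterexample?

For q = 2, 3, 5, 7, 11, 13, 17, 19, 23, 29 the conclusion holds.
q = 31: 31 mod 19 = 12 — not in {0, 2, 3, 4, 5, 7, 10, 11, 13, 17}.
Thus q = 31 disproves the claim, and no smaller q works.

q = 31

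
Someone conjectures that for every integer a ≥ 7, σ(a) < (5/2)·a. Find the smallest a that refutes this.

Check each integer a ≥ 7 in order until the claim fails.
The first 17 eligible values, up to a = 23, all satisfy the conclusion.
a = 24: σ(24) = 60; 60 ≥ 60.

a = 24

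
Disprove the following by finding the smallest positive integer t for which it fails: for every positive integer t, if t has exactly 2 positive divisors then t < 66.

We need the least positive integer t for which t has exactly 2 positive divisors but the claim fails.
For t = 2, 3, 5, 7, …, 53, 59, 61 the conclusion holds.
t = 67: τ(67) = 2; 67 ≥ 66.

t = 67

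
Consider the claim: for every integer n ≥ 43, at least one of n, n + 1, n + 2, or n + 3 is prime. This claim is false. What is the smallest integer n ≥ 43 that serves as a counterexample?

n = 48

We need the least integer n ≥ 43 for which n, n + 1, n + 2, n + 3 are all composite.
For n = 43, 44, 45, 46, 47 the conclusion holds.
n = 48: 48 = 2 × 24; 49 = 7 × 7; 50 = 2 × 25; 51 = 3 × 17 — all composite.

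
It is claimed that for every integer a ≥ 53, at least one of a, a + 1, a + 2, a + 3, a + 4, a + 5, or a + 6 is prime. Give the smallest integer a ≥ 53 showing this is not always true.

a = 90

For a = 53, 54, 55, 56, …, 87, 88, 89 the conclusion holds.
a = 90: 90 = 2 × 45; 91 = 7 × 13; 92 = 2 × 46; 93 = 3 × 31; 94 = 2 × 47; 95 = 5 × 19; 96 = 2 × 48 — all composite.
So a = 90 is the smallest counterexample.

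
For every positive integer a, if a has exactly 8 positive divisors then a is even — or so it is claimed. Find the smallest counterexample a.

a = 105

Check each positive integer a in order until a has exactly 8 positive divisors but a is odd.
For a = 24, 30, 40, 42, …, 88, 102, 104 the conclusion holds.
a = 105: divisors of 105: 1, 3, 5, 7, 15, 21, 35, 105; 105 is odd.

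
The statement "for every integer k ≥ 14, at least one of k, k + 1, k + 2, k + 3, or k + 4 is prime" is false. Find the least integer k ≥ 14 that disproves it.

k = 24

We need the least integer k ≥ 14 for which k, k + 1, k + 2, k + 3, k + 4 are all composite.
The first 10 eligible values, up to k = 23, all satisfy the conclusion.
k = 24: 24 = 2 × 12; 25 = 5 × 5; 26 = 2 × 13; 27 = 3 × 9; 28 = 2 × 14 — all composite.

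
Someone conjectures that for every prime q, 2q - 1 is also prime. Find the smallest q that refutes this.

We need the least prime q for which 2q - 1 is not prime.
For q = 2, 3 the conclusion holds.
q = 5: 2q - 1 = 9 = 3 × 3, not prime.

q = 5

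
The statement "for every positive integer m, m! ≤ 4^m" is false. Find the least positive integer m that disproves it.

Check each positive integer m in order until m! > 4^m.
For m = 1, 2, 3, 4, 5, 6, 7, 8 the conclusion holds.
m = 9: m! = 362880 and 4^m = 262144, so 362880 > 262144.

m = 9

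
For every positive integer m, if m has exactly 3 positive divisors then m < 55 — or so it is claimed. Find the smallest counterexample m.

m = 121

We need the least positive integer m for which m has exactly 3 positive divisors but the claim fails.
m = 4: τ(4) = 3; 4 < 55.
m = 9: τ(9) = 3; 9 < 55.
m = 25: τ(25) = 3; 25 < 55.
m = 49: τ(49) = 3; 49 < 55.
m = 121: τ(121) = 3; 121 ≥ 55.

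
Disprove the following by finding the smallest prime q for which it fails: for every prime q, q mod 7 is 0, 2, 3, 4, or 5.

For q = 2, 3, 5, 7, 11 the conclusion holds.
q = 13: 13 mod 7 = 6 — not in {0, 2, 3, 4, 5}.

q = 13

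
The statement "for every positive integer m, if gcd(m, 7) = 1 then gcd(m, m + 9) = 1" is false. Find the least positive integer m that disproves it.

m = 3

A counterexample is any positive integer m such that gcd(m, 7) = 1 but gcd(m, m + 9) > 1; we check each in order.
m = 1: gcd(1, 10) = 1.
m = 2: gcd(2, 11) = 1.
m = 3: gcd(3, 12) = 3.
So m = 3 is the smallest counterexample.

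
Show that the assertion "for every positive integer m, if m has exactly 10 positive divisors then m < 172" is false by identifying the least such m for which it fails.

We need the least positive integer m for which m has exactly 10 positive divisors but the claim fails.
For m = 48, 80, 112, 162 the conclusion holds.
m = 176: τ(176) = 10; 176 ≥ 172.
Thus m = 176 disproves the claim, and no smaller m works.

m = 176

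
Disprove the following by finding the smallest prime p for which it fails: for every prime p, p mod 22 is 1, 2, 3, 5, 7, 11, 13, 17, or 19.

p = 31

For p = 2, 3, 5, 7, 11, 13, 17, 19, 23, 29 the conclusion holds.
p = 31: 31 mod 22 = 9 — not in {1, 2, 3, 5, 7, 11, 13, 17, 19}.
Thus p = 31 disproves the claim, and no smaller p works.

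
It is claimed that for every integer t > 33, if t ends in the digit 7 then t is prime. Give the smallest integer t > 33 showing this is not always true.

t = 57

We need the least integer t > 33 for which t ends in the digit 7 but t is not prime.
t = 37: 37 ends in 7 and is prime.
t = 47: 47 ends in 7 and is prime.
t = 57: 57 ends in 7; 57 = 3 × 19, composite.
Thus t = 57 disproves the claim, and no smaller t works.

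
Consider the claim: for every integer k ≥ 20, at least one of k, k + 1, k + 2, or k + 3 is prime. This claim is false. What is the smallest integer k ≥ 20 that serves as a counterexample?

k = 24

The first 4 eligible values, up to k = 23, all satisfy the conclusion.
k = 24: 24 = 2 × 12; 25 = 5 × 5; 26 = 2 × 13; 27 = 3 × 9 — all composite.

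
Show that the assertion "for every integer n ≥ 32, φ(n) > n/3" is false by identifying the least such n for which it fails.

n = 36

A counterexample is any integer n ≥ 32 such that the claim fails; we check each in order.
n = 32: φ(32) = 16 and 32/3 = 32/3, so φ(32) > 32/3.
n = 33: φ(33) = 20 and 33/3 = 11, so φ(33) > 33/3.
n = 34: φ(34) = 16 and 34/3 = 34/3, so φ(34) > 34/3.
n = 35: φ(35) = 24 and 35/3 = 35/3, so φ(35) > 35/3.
n = 36: φ(36) = 12 and 36/3 = 12, so φ(36) ≤ 36/3.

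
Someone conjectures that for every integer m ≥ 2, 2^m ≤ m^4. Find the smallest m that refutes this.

For m = 2, 3, 4, 5, …, 14, 15, 16 the conclusion holds.
m = 17: 2^m = 131072 and m^4 = 83521, so 131072 > 83521.
So m = 17 is the smallest counterexample.

m = 17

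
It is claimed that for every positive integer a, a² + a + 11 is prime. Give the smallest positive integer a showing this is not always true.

We need the least positive integer a for which a² + a + 11 is not prime.
For a = 1, 2, 3, 4, 5, 6, 7, 8, 9 the conclusion holds.
a = 10: a² + a + 11 = 121 = 11 × 11, composite.
Hence a = 10 is a counterexample.

a = 10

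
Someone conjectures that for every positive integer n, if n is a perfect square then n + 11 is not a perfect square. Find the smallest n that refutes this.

n = 25

Check each positive integer n in order until n is a perfect square but n + 11 is a perfect square.
The first 4 eligible values, up to n = 16, all satisfy the conclusion.
n = 25: 25 = 5² and 25 + 11 = 36 = 6².
Hence n = 25 is a counterexample.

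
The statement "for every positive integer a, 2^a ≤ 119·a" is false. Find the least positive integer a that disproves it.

a = 11

A counterexample is any positive integer a such that 2^a > 119·a; we check each in order.
For a = 1, 2, 3, 4, 5, 6, 7, 8, 9, 10 the conclusion holds.
a = 11: 2^a = 2048 and 119·a = 1309, so 2048 > 1309.
Hence a = 11 is a counterexample.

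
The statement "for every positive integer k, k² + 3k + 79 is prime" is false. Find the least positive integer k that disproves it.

k = 5

k = 1: k² + 3k + 79 = 83, prime.
k = 2: k² + 3k + 79 = 89, prime.
k = 3: k² + 3k + 79 = 97, prime.
k = 4: k² + 3k + 79 = 107, prime.
k = 5: k² + 3k + 79 = 119 = 7 × 17, composite.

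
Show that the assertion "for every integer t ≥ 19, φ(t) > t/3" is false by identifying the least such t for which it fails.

t = 24

We need the least integer t ≥ 19 for which the claim fails.
The first 5 eligible values, up to t = 23, all satisfy the conclusion.
t = 24: φ(24) = 8 and 24/3 = 8, so φ(24) ≤ 24/3.
Thus t = 24 disproves the claim, and no smaller t works.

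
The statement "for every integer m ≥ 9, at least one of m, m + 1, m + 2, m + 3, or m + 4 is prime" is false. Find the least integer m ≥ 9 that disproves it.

m = 24

A counterexample is any integer m ≥ 9 such that m, m + 1, m + 2, m + 3, m + 4 are all composite; we check each in order.
For m = 9, 10, 11, 12, …, 21, 22, 23 the conclusion holds.
m = 24: 24 = 2 × 12; 25 = 5 × 5; 26 = 2 × 13; 27 = 3 × 9; 28 = 2 × 14 — all composite.
Thus m = 24 disproves the claim, and no smaller m works.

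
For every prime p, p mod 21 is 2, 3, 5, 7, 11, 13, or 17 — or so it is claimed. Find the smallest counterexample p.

A counterexample is any prime p such that the claim fails; we check each in order.
p = 2: 2 mod 21 = 2.
p = 3: 3 mod 21 = 3.
p = 5: 5 mod 21 = 5.
p = 7: 7 mod 21 = 7.
p = 11: 11 mod 21 = 11.
p = 13: 13 mod 21 = 13.
p = 17: 17 mod 21 = 17.
p = 19: 19 mod 21 = 19 — not in {2, 3, 5, 7, 11, 13, 17}.

p = 19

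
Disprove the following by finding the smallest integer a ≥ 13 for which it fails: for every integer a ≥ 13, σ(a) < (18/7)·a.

a = 48

A counterexample is any integer a ≥ 13 such that the claim fails; we check each in order.
The first 35 eligible values, up to a = 47, all satisfy the conclusion.
a = 48: σ(48) = 124; 124 ≥ 864/7.
Hence a = 48 is a counterexample.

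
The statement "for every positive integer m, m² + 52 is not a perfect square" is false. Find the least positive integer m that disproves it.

m = 12

We need the least positive integer m for which m² + 52 is a perfect square.
For m = 1, 2, 3, 4, …, 9, 10, 11 the conclusion holds.
m = 12: 12² + 52 = 196 = 14², a perfect square.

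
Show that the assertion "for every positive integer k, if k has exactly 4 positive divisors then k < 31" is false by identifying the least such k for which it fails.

For k = 6, 8, 10, 14, 15, 21, 22, 26, 27 the conclusion holds.
k = 33: τ(33) = 4; 33 ≥ 31.

k = 33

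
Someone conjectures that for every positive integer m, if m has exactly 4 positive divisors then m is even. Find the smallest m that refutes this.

m = 15

A counterexample is any positive integer m such that m has exactly 4 positive divisors but m is odd; we check each in order.
The first 4 eligible values, up to m = 14, all satisfy the conclusion.
m = 15: divisors of 15: 1, 3, 5, 15; 15 is odd.
Hence m = 15 is a counterexample.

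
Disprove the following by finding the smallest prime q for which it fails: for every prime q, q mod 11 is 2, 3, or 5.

We need the least prime q for which the claim fails.
For q = 2, 3, 5 the conclusion holds.
q = 7: 7 mod 11 = 7 — not in {2, 3, 5}.
Hence q = 7 is a counterexample.

q = 7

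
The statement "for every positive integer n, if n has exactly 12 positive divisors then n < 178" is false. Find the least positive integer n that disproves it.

Check each positive integer n in order until n has exactly 12 positive divisors but the claim fails.
For n = 60, 72, 84, 90, …, 150, 156, 160 the conclusion holds.
n = 198: τ(198) = 12; 198 ≥ 178.
Thus n = 198 disproves the claim, and no smaller n works.

n = 198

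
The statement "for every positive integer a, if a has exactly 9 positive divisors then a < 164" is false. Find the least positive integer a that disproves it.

a = 196

Check each positive integer a in order until a has exactly 9 positive divisors but the claim fails.
a = 36: τ(36) = 9; 36 < 164.
a = 100: τ(100) = 9; 100 < 164.
a = 196: τ(196) = 9; 196 ≥ 164.
Hence a = 196 is a counterexample.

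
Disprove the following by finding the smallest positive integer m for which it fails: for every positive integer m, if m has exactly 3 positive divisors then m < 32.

m = 49

We need the least positive integer m for which m has exactly 3 positive divisors but the claim fails.
m = 4: τ(4) = 3; 4 < 32.
m = 9: τ(9) = 3; 9 < 32.
m = 25: τ(25) = 3; 25 < 32.
m = 49: τ(49) = 3; 49 ≥ 32.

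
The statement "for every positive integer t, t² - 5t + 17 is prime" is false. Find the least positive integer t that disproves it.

The first 12 eligible values, up to t = 12, all satisfy the conclusion.
t = 13: t² - 5t + 17 = 121 = 11 × 11, composite.

t = 13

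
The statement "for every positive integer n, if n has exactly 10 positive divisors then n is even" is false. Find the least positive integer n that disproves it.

Check each positive integer n in order until n has exactly 10 positive divisors but n is odd.
For n = 48, 80, 112, 162, 176, 208, 272, 304, 368 the conclusion holds.
n = 405: divisors of 405: 10 divisors; 405 is odd.
Thus n = 405 disproves the claim, and no smaller n works.

n = 405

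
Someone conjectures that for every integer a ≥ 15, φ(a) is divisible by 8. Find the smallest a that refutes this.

a = 18

We need the least integer a ≥ 15 for which φ(a) is not divisible by 8.
For a = 15, 16, 17 the conclusion holds.
a = 18: φ(18) = 6; 6 mod 8 = 6.
Thus a = 18 disproves the claim, and no smaller a works.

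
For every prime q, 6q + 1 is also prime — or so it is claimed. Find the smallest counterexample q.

We need the least prime q for which 6q + 1 is not prime.
The first 7 eligible values, up to q = 17, all satisfy the conclusion.
q = 19: 6q + 1 = 115 = 5 × 23, not prime.
Thus q = 19 disproves the claim, and no smaller q works.

q = 19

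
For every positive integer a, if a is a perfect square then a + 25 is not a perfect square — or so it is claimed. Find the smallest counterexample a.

We need the least positive integer a for which a is a perfect square but a + 25 is a perfect square.
The first 11 eligible values, up to a = 121, all satisfy the conclusion.
a = 144: 144 = 12² and 144 + 25 = 169 = 13².

a = 144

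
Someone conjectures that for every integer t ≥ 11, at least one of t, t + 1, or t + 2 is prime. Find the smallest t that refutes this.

Check each integer t ≥ 11 in order until t, t + 1, t + 2 are all composite.
For t = 11, 12, 13 the conclusion holds.
t = 14: 14 = 2 × 7; 15 = 3 × 5; 16 = 2 × 8 — all composite.
Hence t = 14 is a counterexample.

t = 14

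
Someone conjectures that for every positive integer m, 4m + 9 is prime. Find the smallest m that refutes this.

A counterexample is any positive integer m such that 4m + 9 is not prime; we check each in order.
m = 1: 4m + 9 = 13, prime.
m = 2: 4m + 9 = 17, prime.
m = 3: 4m + 9 = 21 = 3 × 7, composite.

m = 3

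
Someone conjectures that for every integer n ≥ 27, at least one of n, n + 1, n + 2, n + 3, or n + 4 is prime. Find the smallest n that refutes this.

n = 27: 29 is prime.
n = 28: 29 is prime.
n = 29: 29 is prime.
n = 30: 31 is prime.
n = 31: 31 is prime.
n = 32: 32 = 2 × 16; 33 = 3 × 11; 34 = 2 × 17; 35 = 5 × 7; 36 = 2 × 18 — all composite.

n = 32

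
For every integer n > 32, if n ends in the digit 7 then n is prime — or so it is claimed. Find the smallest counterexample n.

Check each integer n > 32 in order until n ends in the digit 7 but n is not prime.
n = 37: 37 ends in 7 and is prime.
n = 47: 47 ends in 7 and is prime.
n = 57: 57 ends in 7; 57 = 3 × 19, composite.

n = 57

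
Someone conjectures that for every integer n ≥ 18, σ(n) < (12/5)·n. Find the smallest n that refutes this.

n = 24

A counterexample is any integer n ≥ 18 such that the claim fails; we check each in order.
n = 18: σ(18) = 39; 39 < 216/5.
n = 19: σ(19) = 20; 20 < 228/5.
n = 20: σ(20) = 42; 42 < 48.
n = 21: σ(21) = 32; 32 < 252/5.
n = 22: σ(22) = 36; 36 < 264/5.
n = 23: σ(23) = 24; 24 < 276/5.
n = 24: σ(24) = 60; 60 ≥ 288/5.
So n = 24 is the smallest counterexample.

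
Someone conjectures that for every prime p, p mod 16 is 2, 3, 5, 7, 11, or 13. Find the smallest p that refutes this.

p = 17

The first 6 eligible values, up to p = 13, all satisfy the conclusion.
p = 17: 17 mod 16 = 1 — not in {2, 3, 5, 7, 11, 13}.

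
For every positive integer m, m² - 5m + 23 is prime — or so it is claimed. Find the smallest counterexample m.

m = 19

A counterexample is any positive integer m such that m² - 5m + 23 is not prime; we check each in order.
For m = 1, 2, 3, 4, …, 16, 17, 18 the conclusion holds.
m = 19: m² - 5m + 23 = 289 = 17 × 17, composite.
So m = 19 is the smallest counterexample.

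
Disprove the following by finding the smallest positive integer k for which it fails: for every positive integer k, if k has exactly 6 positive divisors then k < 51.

k = 52

The first 8 eligible values, up to k = 50, all satisfy the conclusion.
k = 52: τ(52) = 6; 52 ≥ 51.
So k = 52 is the smallest counterexample.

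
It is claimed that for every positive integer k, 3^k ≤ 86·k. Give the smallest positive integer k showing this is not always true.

k = 6

The first 5 eligible values, up to k = 5, all satisfy the conclusion.
k = 6: 3^k = 729 and 86·k = 516, so 729 > 516.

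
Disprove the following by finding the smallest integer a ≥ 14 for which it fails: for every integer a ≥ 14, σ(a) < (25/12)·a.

The first 4 eligible values, up to a = 17, all satisfy the conclusion.
a = 18: σ(18) = 39; 39 ≥ 75/2.

a = 18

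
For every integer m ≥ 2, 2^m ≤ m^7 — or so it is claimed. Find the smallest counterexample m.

m = 37

Check each integer m ≥ 2 in order until 2^m > m^7.
For m = 2, 3, 4, 5, …, 34, 35, 36 the conclusion holds.
m = 37: 2^m = 137438953472 and m^7 = 94931877133, so 137438953472 > 94931877133.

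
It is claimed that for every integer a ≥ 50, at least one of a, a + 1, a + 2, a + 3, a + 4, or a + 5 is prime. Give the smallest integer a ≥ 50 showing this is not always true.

A counterexample is any integer a ≥ 50 such that a, a + 1, a + 2, a + 3, a + 4, a + 5 are all composite; we check each in order.
For a = 50, 51, 52, 53, …, 87, 88, 89 the conclusion holds.
a = 90: 90 = 2 × 45; 91 = 7 × 13; 92 = 2 × 46; 93 = 3 × 31; 94 = 2 × 47; 95 = 5 × 19 — all composite.

a = 90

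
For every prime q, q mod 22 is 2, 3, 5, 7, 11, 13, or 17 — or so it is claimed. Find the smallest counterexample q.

We need the least prime q for which the claim fails.
q = 2: 2 mod 22 = 2.
q = 3: 3 mod 22 = 3.
q = 5: 5 mod 22 = 5.
q = 7: 7 mod 22 = 7.
q = 11: 11 mod 22 = 11.
q = 13: 13 mod 22 = 13.
q = 17: 17 mod 22 = 17.
q = 19: 19 mod 22 = 19 — not in {2, 3, 5, 7, 11, 13, 17}.
Thus q = 19 disproves the claim, and no smaller q works.

q = 19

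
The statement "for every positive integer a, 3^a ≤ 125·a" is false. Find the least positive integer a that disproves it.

a = 7

A counterexample is any positive integer a such that 3^a > 125·a; we check each in order.
For a = 1, 2, 3, 4, 5, 6 the conclusion holds.
a = 7: 3^a = 2187 and 125·a = 875, so 2187 > 875.
Thus a = 7 disproves the claim, and no smaller a works.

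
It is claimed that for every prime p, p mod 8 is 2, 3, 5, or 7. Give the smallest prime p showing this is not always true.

The first 6 eligible values, up to p = 13, all satisfy the conclusion.
p = 17: 17 mod 8 = 1 — not in {2, 3, 5, 7}.
Thus p = 17 disproves the claim, and no smaller p works.

p = 17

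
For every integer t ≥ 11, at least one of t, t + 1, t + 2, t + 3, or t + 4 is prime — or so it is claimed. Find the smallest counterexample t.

t = 24

For t = 11, 12, 13, 14, …, 21, 22, 23 the conclusion holds.
t = 24: 24 = 2 × 12; 25 = 5 × 5; 26 = 2 × 13; 27 = 3 × 9; 28 = 2 × 14 — all composite.
So t = 24 is the smallest counterexample.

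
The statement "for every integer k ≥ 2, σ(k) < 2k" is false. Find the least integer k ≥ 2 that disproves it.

k = 6

We need the least integer k ≥ 2 for which the claim fails.
k = 2: σ(2) = 3; 3 < 4.
k = 3: σ(3) = 4; 4 < 6.
k = 4: σ(4) = 7; 7 < 8.
k = 5: σ(5) = 6; 6 < 10.
k = 6: σ(6) = 12; 12 ≥ 12.
Hence k = 6 is a counterexample.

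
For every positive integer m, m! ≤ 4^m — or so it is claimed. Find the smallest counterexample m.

m = 9

Check each positive integer m in order until m! > 4^m.
For m = 1, 2, 3, 4, 5, 6, 7, 8 the conclusion holds.
m = 9: m! = 362880 and 4^m = 262144, so 362880 > 262144.
Hence m = 9 is a counterexample.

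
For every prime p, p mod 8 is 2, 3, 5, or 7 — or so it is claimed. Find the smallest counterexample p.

p = 17

For p = 2, 3, 5, 7, 11, 13 the conclusion holds.
p = 17: 17 mod 8 = 1 — not in {2, 3, 5, 7}.
So p = 17 is the smallest counterexample.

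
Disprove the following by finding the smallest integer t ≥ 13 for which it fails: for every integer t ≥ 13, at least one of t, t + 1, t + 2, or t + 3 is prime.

A counterexample is any integer t ≥ 13 such that t, t + 1, t + 2, t + 3 are all composite; we check each in order.
For t = 13, 14, 15, 16, …, 21, 22, 23 the conclusion holds.
t = 24: 24 = 2 × 12; 25 = 5 × 5; 26 = 2 × 13; 27 = 3 × 9 — all composite.

t = 24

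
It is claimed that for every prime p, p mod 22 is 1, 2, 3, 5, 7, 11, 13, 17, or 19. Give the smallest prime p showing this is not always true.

A counterexample is any prime p such that the claim fails; we check each in order.
For p = 2, 3, 5, 7, 11, 13, 17, 19, 23, 29 the conclusion holds.
p = 31: 31 mod 22 = 9 — not in {1, 2, 3, 5, 7, 11, 13, 17, 19}.

p = 31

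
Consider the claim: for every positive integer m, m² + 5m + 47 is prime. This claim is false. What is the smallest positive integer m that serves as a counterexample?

Check each positive integer m in order until m² + 5m + 47 is not prime.
The first 37 eligible values, up to m = 37, all satisfy the conclusion.
m = 38: m² + 5m + 47 = 1681 = 41 × 41, composite.

m = 38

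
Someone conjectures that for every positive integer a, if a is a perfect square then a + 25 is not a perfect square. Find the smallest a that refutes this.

A counterexample is any positive integer a such that a is a perfect square but a + 25 is a perfect square; we check each in order.
The first 11 eligible values, up to a = 121, all satisfy the conclusion.
a = 144: 144 = 12² and 144 + 25 = 169 = 13².

a = 144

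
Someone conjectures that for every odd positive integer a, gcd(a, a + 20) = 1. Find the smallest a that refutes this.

a = 5

A counterexample is any odd positive integer a such that gcd(a, a + 20) > 1; we check each in order.
a = 1: gcd(1, 21) = 1.
a = 3: gcd(3, 23) = 1.
a = 5: gcd(5, 25) = 5.
Thus a = 5 disproves the claim, and no smaller a works.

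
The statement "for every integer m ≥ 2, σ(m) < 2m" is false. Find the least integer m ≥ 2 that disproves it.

We need the least integer m ≥ 2 for which the claim fails.
The first 4 eligible values, up to m = 5, all satisfy the conclusion.
m = 6: σ(6) = 12; 12 ≥ 12.
So m = 6 is the smallest counterexample.

m = 6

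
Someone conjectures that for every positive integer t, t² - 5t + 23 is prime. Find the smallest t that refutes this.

A counterexample is any positive integer t such that t² - 5t + 23 is not prime; we check each in order.
The first 18 eligible values, up to t = 18, all satisfy the conclusion.
t = 19: t² - 5t + 23 = 289 = 17 × 17, composite.
So t = 19 is the smallest counterexample.

t = 19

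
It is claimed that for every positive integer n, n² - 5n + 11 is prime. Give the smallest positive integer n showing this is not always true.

n = 7

Check each positive integer n in order until n² - 5n + 11 is not prime.
n = 1: n² - 5n + 11 = 7, prime.
n = 2: n² - 5n + 11 = 5, prime.
n = 3: n² - 5n + 11 = 5, prime.
n = 4: n² - 5n + 11 = 7, prime.
n = 5: n² - 5n + 11 = 11, prime.
n = 6: n² - 5n + 11 = 17, prime.
n = 7: n² - 5n + 11 = 25 = 5 × 5, composite.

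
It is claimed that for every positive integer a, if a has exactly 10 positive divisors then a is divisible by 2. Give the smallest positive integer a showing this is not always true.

a = 405

Check each positive integer a in order until a has exactly 10 positive divisors but a is not divisible by 2.
For a = 48, 80, 112, 162, 176, 208, 272, 304, 368 the conclusion holds.
a = 405: τ(405) = 10; 405 mod 2 = 1.
Hence a = 405 is a counterexample.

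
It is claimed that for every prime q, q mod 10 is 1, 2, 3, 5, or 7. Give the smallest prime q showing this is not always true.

q = 2: 2 mod 10 = 2.
q = 3: 3 mod 10 = 3.
q = 5: 5 mod 10 = 5.
q = 7: 7 mod 10 = 7.
q = 11: 11 mod 10 = 1.
q = 13: 13 mod 10 = 3.
q = 17: 17 mod 10 = 7.
q = 19: 19 mod 10 = 9 — not in {1, 2, 3, 5, 7}.
Thus q = 19 disproves the claim, and no smaller q works.

q = 19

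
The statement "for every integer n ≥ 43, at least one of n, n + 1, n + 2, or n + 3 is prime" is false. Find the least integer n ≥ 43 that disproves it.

n = 48

A counterexample is any integer n ≥ 43 such that n, n + 1, n + 2, n + 3 are all composite; we check each in order.
For n = 43, 44, 45, 46, 47 the conclusion holds.
n = 48: 48 = 2 × 24; 49 = 7 × 7; 50 = 2 × 25; 51 = 3 × 17 — all composite.
So n = 48 is the smallest counterexample.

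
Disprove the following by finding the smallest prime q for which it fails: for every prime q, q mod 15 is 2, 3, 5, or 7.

For q = 2, 3, 5, 7 the conclusion holds.
q = 11: 11 mod 15 = 11 — not in {2, 3, 5, 7}.
Hence q = 11 is a counterexample.

q = 11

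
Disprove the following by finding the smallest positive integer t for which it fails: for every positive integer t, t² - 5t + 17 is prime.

t = 13

We need the least positive integer t for which t² - 5t + 17 is not prime.
For t = 1, 2, 3, 4, …, 10, 11, 12 the conclusion holds.
t = 13: t² - 5t + 17 = 121 = 11 × 11, composite.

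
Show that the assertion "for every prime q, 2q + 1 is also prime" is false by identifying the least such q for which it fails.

q = 7

A counterexample is any prime q such that 2q + 1 is not prime; we check each in order.
For q = 2, 3, 5 the conclusion holds.
q = 7: 2q + 1 = 15 = 3 × 5, not prime.
So q = 7 is the smallest counterexample.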